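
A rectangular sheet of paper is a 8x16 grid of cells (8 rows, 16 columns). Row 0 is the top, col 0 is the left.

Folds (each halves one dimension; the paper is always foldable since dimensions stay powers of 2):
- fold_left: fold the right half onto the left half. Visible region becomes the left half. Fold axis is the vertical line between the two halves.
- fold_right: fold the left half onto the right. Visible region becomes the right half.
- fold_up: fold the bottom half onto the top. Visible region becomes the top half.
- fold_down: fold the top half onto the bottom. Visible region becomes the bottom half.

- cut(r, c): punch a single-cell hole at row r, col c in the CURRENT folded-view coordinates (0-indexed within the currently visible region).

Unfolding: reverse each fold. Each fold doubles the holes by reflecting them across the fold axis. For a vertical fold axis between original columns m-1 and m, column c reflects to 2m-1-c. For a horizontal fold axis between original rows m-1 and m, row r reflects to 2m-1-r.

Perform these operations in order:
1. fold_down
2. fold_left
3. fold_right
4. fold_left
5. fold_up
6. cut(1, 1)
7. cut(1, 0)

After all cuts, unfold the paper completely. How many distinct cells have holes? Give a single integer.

Answer: 64

Derivation:
Op 1 fold_down: fold axis h@4; visible region now rows[4,8) x cols[0,16) = 4x16
Op 2 fold_left: fold axis v@8; visible region now rows[4,8) x cols[0,8) = 4x8
Op 3 fold_right: fold axis v@4; visible region now rows[4,8) x cols[4,8) = 4x4
Op 4 fold_left: fold axis v@6; visible region now rows[4,8) x cols[4,6) = 4x2
Op 5 fold_up: fold axis h@6; visible region now rows[4,6) x cols[4,6) = 2x2
Op 6 cut(1, 1): punch at orig (5,5); cuts so far [(5, 5)]; region rows[4,6) x cols[4,6) = 2x2
Op 7 cut(1, 0): punch at orig (5,4); cuts so far [(5, 4), (5, 5)]; region rows[4,6) x cols[4,6) = 2x2
Unfold 1 (reflect across h@6): 4 holes -> [(5, 4), (5, 5), (6, 4), (6, 5)]
Unfold 2 (reflect across v@6): 8 holes -> [(5, 4), (5, 5), (5, 6), (5, 7), (6, 4), (6, 5), (6, 6), (6, 7)]
Unfold 3 (reflect across v@4): 16 holes -> [(5, 0), (5, 1), (5, 2), (5, 3), (5, 4), (5, 5), (5, 6), (5, 7), (6, 0), (6, 1), (6, 2), (6, 3), (6, 4), (6, 5), (6, 6), (6, 7)]
Unfold 4 (reflect across v@8): 32 holes -> [(5, 0), (5, 1), (5, 2), (5, 3), (5, 4), (5, 5), (5, 6), (5, 7), (5, 8), (5, 9), (5, 10), (5, 11), (5, 12), (5, 13), (5, 14), (5, 15), (6, 0), (6, 1), (6, 2), (6, 3), (6, 4), (6, 5), (6, 6), (6, 7), (6, 8), (6, 9), (6, 10), (6, 11), (6, 12), (6, 13), (6, 14), (6, 15)]
Unfold 5 (reflect across h@4): 64 holes -> [(1, 0), (1, 1), (1, 2), (1, 3), (1, 4), (1, 5), (1, 6), (1, 7), (1, 8), (1, 9), (1, 10), (1, 11), (1, 12), (1, 13), (1, 14), (1, 15), (2, 0), (2, 1), (2, 2), (2, 3), (2, 4), (2, 5), (2, 6), (2, 7), (2, 8), (2, 9), (2, 10), (2, 11), (2, 12), (2, 13), (2, 14), (2, 15), (5, 0), (5, 1), (5, 2), (5, 3), (5, 4), (5, 5), (5, 6), (5, 7), (5, 8), (5, 9), (5, 10), (5, 11), (5, 12), (5, 13), (5, 14), (5, 15), (6, 0), (6, 1), (6, 2), (6, 3), (6, 4), (6, 5), (6, 6), (6, 7), (6, 8), (6, 9), (6, 10), (6, 11), (6, 12), (6, 13), (6, 14), (6, 15)]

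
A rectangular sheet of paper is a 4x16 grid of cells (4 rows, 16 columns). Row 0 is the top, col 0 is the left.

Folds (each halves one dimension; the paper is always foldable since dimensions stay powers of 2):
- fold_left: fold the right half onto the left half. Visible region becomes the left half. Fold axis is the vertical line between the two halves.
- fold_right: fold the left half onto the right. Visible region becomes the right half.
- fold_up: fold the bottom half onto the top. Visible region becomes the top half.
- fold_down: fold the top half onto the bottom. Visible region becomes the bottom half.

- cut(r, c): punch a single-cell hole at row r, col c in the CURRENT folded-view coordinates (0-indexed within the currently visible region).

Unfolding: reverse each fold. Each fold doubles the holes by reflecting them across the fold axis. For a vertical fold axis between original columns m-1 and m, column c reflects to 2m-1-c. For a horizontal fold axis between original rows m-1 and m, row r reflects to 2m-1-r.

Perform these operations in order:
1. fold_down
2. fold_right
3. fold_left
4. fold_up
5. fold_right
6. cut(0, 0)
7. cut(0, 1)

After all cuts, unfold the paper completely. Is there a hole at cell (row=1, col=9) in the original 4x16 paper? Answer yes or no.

Answer: yes

Derivation:
Op 1 fold_down: fold axis h@2; visible region now rows[2,4) x cols[0,16) = 2x16
Op 2 fold_right: fold axis v@8; visible region now rows[2,4) x cols[8,16) = 2x8
Op 3 fold_left: fold axis v@12; visible region now rows[2,4) x cols[8,12) = 2x4
Op 4 fold_up: fold axis h@3; visible region now rows[2,3) x cols[8,12) = 1x4
Op 5 fold_right: fold axis v@10; visible region now rows[2,3) x cols[10,12) = 1x2
Op 6 cut(0, 0): punch at orig (2,10); cuts so far [(2, 10)]; region rows[2,3) x cols[10,12) = 1x2
Op 7 cut(0, 1): punch at orig (2,11); cuts so far [(2, 10), (2, 11)]; region rows[2,3) x cols[10,12) = 1x2
Unfold 1 (reflect across v@10): 4 holes -> [(2, 8), (2, 9), (2, 10), (2, 11)]
Unfold 2 (reflect across h@3): 8 holes -> [(2, 8), (2, 9), (2, 10), (2, 11), (3, 8), (3, 9), (3, 10), (3, 11)]
Unfold 3 (reflect across v@12): 16 holes -> [(2, 8), (2, 9), (2, 10), (2, 11), (2, 12), (2, 13), (2, 14), (2, 15), (3, 8), (3, 9), (3, 10), (3, 11), (3, 12), (3, 13), (3, 14), (3, 15)]
Unfold 4 (reflect across v@8): 32 holes -> [(2, 0), (2, 1), (2, 2), (2, 3), (2, 4), (2, 5), (2, 6), (2, 7), (2, 8), (2, 9), (2, 10), (2, 11), (2, 12), (2, 13), (2, 14), (2, 15), (3, 0), (3, 1), (3, 2), (3, 3), (3, 4), (3, 5), (3, 6), (3, 7), (3, 8), (3, 9), (3, 10), (3, 11), (3, 12), (3, 13), (3, 14), (3, 15)]
Unfold 5 (reflect across h@2): 64 holes -> [(0, 0), (0, 1), (0, 2), (0, 3), (0, 4), (0, 5), (0, 6), (0, 7), (0, 8), (0, 9), (0, 10), (0, 11), (0, 12), (0, 13), (0, 14), (0, 15), (1, 0), (1, 1), (1, 2), (1, 3), (1, 4), (1, 5), (1, 6), (1, 7), (1, 8), (1, 9), (1, 10), (1, 11), (1, 12), (1, 13), (1, 14), (1, 15), (2, 0), (2, 1), (2, 2), (2, 3), (2, 4), (2, 5), (2, 6), (2, 7), (2, 8), (2, 9), (2, 10), (2, 11), (2, 12), (2, 13), (2, 14), (2, 15), (3, 0), (3, 1), (3, 2), (3, 3), (3, 4), (3, 5), (3, 6), (3, 7), (3, 8), (3, 9), (3, 10), (3, 11), (3, 12), (3, 13), (3, 14), (3, 15)]
Holes: [(0, 0), (0, 1), (0, 2), (0, 3), (0, 4), (0, 5), (0, 6), (0, 7), (0, 8), (0, 9), (0, 10), (0, 11), (0, 12), (0, 13), (0, 14), (0, 15), (1, 0), (1, 1), (1, 2), (1, 3), (1, 4), (1, 5), (1, 6), (1, 7), (1, 8), (1, 9), (1, 10), (1, 11), (1, 12), (1, 13), (1, 14), (1, 15), (2, 0), (2, 1), (2, 2), (2, 3), (2, 4), (2, 5), (2, 6), (2, 7), (2, 8), (2, 9), (2, 10), (2, 11), (2, 12), (2, 13), (2, 14), (2, 15), (3, 0), (3, 1), (3, 2), (3, 3), (3, 4), (3, 5), (3, 6), (3, 7), (3, 8), (3, 9), (3, 10), (3, 11), (3, 12), (3, 13), (3, 14), (3, 15)]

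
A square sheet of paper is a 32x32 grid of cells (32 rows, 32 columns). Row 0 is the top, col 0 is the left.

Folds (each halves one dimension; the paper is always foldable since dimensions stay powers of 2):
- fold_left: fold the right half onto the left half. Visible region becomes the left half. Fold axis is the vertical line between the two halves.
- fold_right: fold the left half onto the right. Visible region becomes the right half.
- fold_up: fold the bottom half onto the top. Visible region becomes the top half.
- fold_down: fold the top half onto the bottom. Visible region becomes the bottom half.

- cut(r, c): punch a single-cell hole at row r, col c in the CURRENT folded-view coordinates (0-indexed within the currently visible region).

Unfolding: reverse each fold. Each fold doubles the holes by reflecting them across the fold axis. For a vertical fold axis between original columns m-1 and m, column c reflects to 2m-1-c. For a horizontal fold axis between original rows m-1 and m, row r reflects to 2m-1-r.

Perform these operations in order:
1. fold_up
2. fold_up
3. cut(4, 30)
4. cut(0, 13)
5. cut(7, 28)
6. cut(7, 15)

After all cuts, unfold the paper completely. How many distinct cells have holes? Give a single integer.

Op 1 fold_up: fold axis h@16; visible region now rows[0,16) x cols[0,32) = 16x32
Op 2 fold_up: fold axis h@8; visible region now rows[0,8) x cols[0,32) = 8x32
Op 3 cut(4, 30): punch at orig (4,30); cuts so far [(4, 30)]; region rows[0,8) x cols[0,32) = 8x32
Op 4 cut(0, 13): punch at orig (0,13); cuts so far [(0, 13), (4, 30)]; region rows[0,8) x cols[0,32) = 8x32
Op 5 cut(7, 28): punch at orig (7,28); cuts so far [(0, 13), (4, 30), (7, 28)]; region rows[0,8) x cols[0,32) = 8x32
Op 6 cut(7, 15): punch at orig (7,15); cuts so far [(0, 13), (4, 30), (7, 15), (7, 28)]; region rows[0,8) x cols[0,32) = 8x32
Unfold 1 (reflect across h@8): 8 holes -> [(0, 13), (4, 30), (7, 15), (7, 28), (8, 15), (8, 28), (11, 30), (15, 13)]
Unfold 2 (reflect across h@16): 16 holes -> [(0, 13), (4, 30), (7, 15), (7, 28), (8, 15), (8, 28), (11, 30), (15, 13), (16, 13), (20, 30), (23, 15), (23, 28), (24, 15), (24, 28), (27, 30), (31, 13)]

Answer: 16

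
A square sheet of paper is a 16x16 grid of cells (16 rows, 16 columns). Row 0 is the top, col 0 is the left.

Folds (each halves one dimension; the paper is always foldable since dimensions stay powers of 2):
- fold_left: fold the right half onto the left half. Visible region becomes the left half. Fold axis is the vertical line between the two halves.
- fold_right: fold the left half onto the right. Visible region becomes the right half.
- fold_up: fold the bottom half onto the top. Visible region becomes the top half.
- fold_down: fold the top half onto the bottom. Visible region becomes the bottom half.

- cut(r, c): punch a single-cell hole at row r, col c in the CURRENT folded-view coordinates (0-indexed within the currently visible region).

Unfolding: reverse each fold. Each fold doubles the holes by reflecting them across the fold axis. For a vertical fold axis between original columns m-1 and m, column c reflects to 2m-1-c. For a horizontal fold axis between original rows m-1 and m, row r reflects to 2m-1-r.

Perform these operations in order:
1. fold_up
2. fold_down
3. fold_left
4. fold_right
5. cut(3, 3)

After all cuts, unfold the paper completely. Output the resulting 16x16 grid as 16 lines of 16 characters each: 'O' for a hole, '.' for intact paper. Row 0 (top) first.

Op 1 fold_up: fold axis h@8; visible region now rows[0,8) x cols[0,16) = 8x16
Op 2 fold_down: fold axis h@4; visible region now rows[4,8) x cols[0,16) = 4x16
Op 3 fold_left: fold axis v@8; visible region now rows[4,8) x cols[0,8) = 4x8
Op 4 fold_right: fold axis v@4; visible region now rows[4,8) x cols[4,8) = 4x4
Op 5 cut(3, 3): punch at orig (7,7); cuts so far [(7, 7)]; region rows[4,8) x cols[4,8) = 4x4
Unfold 1 (reflect across v@4): 2 holes -> [(7, 0), (7, 7)]
Unfold 2 (reflect across v@8): 4 holes -> [(7, 0), (7, 7), (7, 8), (7, 15)]
Unfold 3 (reflect across h@4): 8 holes -> [(0, 0), (0, 7), (0, 8), (0, 15), (7, 0), (7, 7), (7, 8), (7, 15)]
Unfold 4 (reflect across h@8): 16 holes -> [(0, 0), (0, 7), (0, 8), (0, 15), (7, 0), (7, 7), (7, 8), (7, 15), (8, 0), (8, 7), (8, 8), (8, 15), (15, 0), (15, 7), (15, 8), (15, 15)]

Answer: O......OO......O
................
................
................
................
................
................
O......OO......O
O......OO......O
................
................
................
................
................
................
O......OO......O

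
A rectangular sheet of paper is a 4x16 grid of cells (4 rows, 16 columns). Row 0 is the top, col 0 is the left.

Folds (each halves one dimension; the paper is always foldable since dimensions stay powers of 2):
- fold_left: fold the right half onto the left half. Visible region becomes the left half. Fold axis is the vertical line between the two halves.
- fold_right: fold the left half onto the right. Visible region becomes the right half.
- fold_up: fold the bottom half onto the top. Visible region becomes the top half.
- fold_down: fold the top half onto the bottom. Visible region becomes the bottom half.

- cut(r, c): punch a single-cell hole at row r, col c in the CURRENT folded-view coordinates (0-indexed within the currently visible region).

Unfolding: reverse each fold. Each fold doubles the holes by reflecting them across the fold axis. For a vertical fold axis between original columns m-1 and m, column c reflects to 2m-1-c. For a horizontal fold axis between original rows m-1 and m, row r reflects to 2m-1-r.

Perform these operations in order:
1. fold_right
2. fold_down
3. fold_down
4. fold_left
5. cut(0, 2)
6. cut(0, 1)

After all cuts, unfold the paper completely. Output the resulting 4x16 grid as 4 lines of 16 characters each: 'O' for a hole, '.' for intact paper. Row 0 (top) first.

Op 1 fold_right: fold axis v@8; visible region now rows[0,4) x cols[8,16) = 4x8
Op 2 fold_down: fold axis h@2; visible region now rows[2,4) x cols[8,16) = 2x8
Op 3 fold_down: fold axis h@3; visible region now rows[3,4) x cols[8,16) = 1x8
Op 4 fold_left: fold axis v@12; visible region now rows[3,4) x cols[8,12) = 1x4
Op 5 cut(0, 2): punch at orig (3,10); cuts so far [(3, 10)]; region rows[3,4) x cols[8,12) = 1x4
Op 6 cut(0, 1): punch at orig (3,9); cuts so far [(3, 9), (3, 10)]; region rows[3,4) x cols[8,12) = 1x4
Unfold 1 (reflect across v@12): 4 holes -> [(3, 9), (3, 10), (3, 13), (3, 14)]
Unfold 2 (reflect across h@3): 8 holes -> [(2, 9), (2, 10), (2, 13), (2, 14), (3, 9), (3, 10), (3, 13), (3, 14)]
Unfold 3 (reflect across h@2): 16 holes -> [(0, 9), (0, 10), (0, 13), (0, 14), (1, 9), (1, 10), (1, 13), (1, 14), (2, 9), (2, 10), (2, 13), (2, 14), (3, 9), (3, 10), (3, 13), (3, 14)]
Unfold 4 (reflect across v@8): 32 holes -> [(0, 1), (0, 2), (0, 5), (0, 6), (0, 9), (0, 10), (0, 13), (0, 14), (1, 1), (1, 2), (1, 5), (1, 6), (1, 9), (1, 10), (1, 13), (1, 14), (2, 1), (2, 2), (2, 5), (2, 6), (2, 9), (2, 10), (2, 13), (2, 14), (3, 1), (3, 2), (3, 5), (3, 6), (3, 9), (3, 10), (3, 13), (3, 14)]

Answer: .OO..OO..OO..OO.
.OO..OO..OO..OO.
.OO..OO..OO..OO.
.OO..OO..OO..OO.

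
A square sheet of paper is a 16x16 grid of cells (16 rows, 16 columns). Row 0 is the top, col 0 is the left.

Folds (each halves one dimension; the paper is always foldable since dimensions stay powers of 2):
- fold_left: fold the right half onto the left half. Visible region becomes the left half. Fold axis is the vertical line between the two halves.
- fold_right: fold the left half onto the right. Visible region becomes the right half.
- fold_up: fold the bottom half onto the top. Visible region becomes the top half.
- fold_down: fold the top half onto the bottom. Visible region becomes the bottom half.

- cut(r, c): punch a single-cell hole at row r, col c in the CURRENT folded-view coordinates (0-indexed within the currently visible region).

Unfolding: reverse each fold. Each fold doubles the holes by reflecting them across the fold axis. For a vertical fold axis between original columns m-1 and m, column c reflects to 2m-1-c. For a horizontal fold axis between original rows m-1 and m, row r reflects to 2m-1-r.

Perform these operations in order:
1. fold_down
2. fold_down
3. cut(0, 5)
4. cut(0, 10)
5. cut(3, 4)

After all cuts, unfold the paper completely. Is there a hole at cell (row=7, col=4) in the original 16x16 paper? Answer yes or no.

Op 1 fold_down: fold axis h@8; visible region now rows[8,16) x cols[0,16) = 8x16
Op 2 fold_down: fold axis h@12; visible region now rows[12,16) x cols[0,16) = 4x16
Op 3 cut(0, 5): punch at orig (12,5); cuts so far [(12, 5)]; region rows[12,16) x cols[0,16) = 4x16
Op 4 cut(0, 10): punch at orig (12,10); cuts so far [(12, 5), (12, 10)]; region rows[12,16) x cols[0,16) = 4x16
Op 5 cut(3, 4): punch at orig (15,4); cuts so far [(12, 5), (12, 10), (15, 4)]; region rows[12,16) x cols[0,16) = 4x16
Unfold 1 (reflect across h@12): 6 holes -> [(8, 4), (11, 5), (11, 10), (12, 5), (12, 10), (15, 4)]
Unfold 2 (reflect across h@8): 12 holes -> [(0, 4), (3, 5), (3, 10), (4, 5), (4, 10), (7, 4), (8, 4), (11, 5), (11, 10), (12, 5), (12, 10), (15, 4)]
Holes: [(0, 4), (3, 5), (3, 10), (4, 5), (4, 10), (7, 4), (8, 4), (11, 5), (11, 10), (12, 5), (12, 10), (15, 4)]

Answer: yes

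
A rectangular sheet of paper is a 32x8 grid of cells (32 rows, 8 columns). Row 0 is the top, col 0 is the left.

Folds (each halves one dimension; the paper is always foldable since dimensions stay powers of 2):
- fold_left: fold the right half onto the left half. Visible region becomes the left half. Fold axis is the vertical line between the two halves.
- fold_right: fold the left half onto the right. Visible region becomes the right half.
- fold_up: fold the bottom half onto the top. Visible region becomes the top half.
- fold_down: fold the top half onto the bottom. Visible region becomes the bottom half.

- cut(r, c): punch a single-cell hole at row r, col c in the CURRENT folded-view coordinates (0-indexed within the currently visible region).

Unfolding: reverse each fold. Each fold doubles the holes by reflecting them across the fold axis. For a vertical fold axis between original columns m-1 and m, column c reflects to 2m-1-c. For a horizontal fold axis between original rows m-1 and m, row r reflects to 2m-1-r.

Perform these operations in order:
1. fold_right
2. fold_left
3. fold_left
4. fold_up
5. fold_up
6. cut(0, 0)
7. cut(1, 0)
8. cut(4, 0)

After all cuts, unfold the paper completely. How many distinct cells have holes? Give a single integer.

Answer: 96

Derivation:
Op 1 fold_right: fold axis v@4; visible region now rows[0,32) x cols[4,8) = 32x4
Op 2 fold_left: fold axis v@6; visible region now rows[0,32) x cols[4,6) = 32x2
Op 3 fold_left: fold axis v@5; visible region now rows[0,32) x cols[4,5) = 32x1
Op 4 fold_up: fold axis h@16; visible region now rows[0,16) x cols[4,5) = 16x1
Op 5 fold_up: fold axis h@8; visible region now rows[0,8) x cols[4,5) = 8x1
Op 6 cut(0, 0): punch at orig (0,4); cuts so far [(0, 4)]; region rows[0,8) x cols[4,5) = 8x1
Op 7 cut(1, 0): punch at orig (1,4); cuts so far [(0, 4), (1, 4)]; region rows[0,8) x cols[4,5) = 8x1
Op 8 cut(4, 0): punch at orig (4,4); cuts so far [(0, 4), (1, 4), (4, 4)]; region rows[0,8) x cols[4,5) = 8x1
Unfold 1 (reflect across h@8): 6 holes -> [(0, 4), (1, 4), (4, 4), (11, 4), (14, 4), (15, 4)]
Unfold 2 (reflect across h@16): 12 holes -> [(0, 4), (1, 4), (4, 4), (11, 4), (14, 4), (15, 4), (16, 4), (17, 4), (20, 4), (27, 4), (30, 4), (31, 4)]
Unfold 3 (reflect across v@5): 24 holes -> [(0, 4), (0, 5), (1, 4), (1, 5), (4, 4), (4, 5), (11, 4), (11, 5), (14, 4), (14, 5), (15, 4), (15, 5), (16, 4), (16, 5), (17, 4), (17, 5), (20, 4), (20, 5), (27, 4), (27, 5), (30, 4), (30, 5), (31, 4), (31, 5)]
Unfold 4 (reflect across v@6): 48 holes -> [(0, 4), (0, 5), (0, 6), (0, 7), (1, 4), (1, 5), (1, 6), (1, 7), (4, 4), (4, 5), (4, 6), (4, 7), (11, 4), (11, 5), (11, 6), (11, 7), (14, 4), (14, 5), (14, 6), (14, 7), (15, 4), (15, 5), (15, 6), (15, 7), (16, 4), (16, 5), (16, 6), (16, 7), (17, 4), (17, 5), (17, 6), (17, 7), (20, 4), (20, 5), (20, 6), (20, 7), (27, 4), (27, 5), (27, 6), (27, 7), (30, 4), (30, 5), (30, 6), (30, 7), (31, 4), (31, 5), (31, 6), (31, 7)]
Unfold 5 (reflect across v@4): 96 holes -> [(0, 0), (0, 1), (0, 2), (0, 3), (0, 4), (0, 5), (0, 6), (0, 7), (1, 0), (1, 1), (1, 2), (1, 3), (1, 4), (1, 5), (1, 6), (1, 7), (4, 0), (4, 1), (4, 2), (4, 3), (4, 4), (4, 5), (4, 6), (4, 7), (11, 0), (11, 1), (11, 2), (11, 3), (11, 4), (11, 5), (11, 6), (11, 7), (14, 0), (14, 1), (14, 2), (14, 3), (14, 4), (14, 5), (14, 6), (14, 7), (15, 0), (15, 1), (15, 2), (15, 3), (15, 4), (15, 5), (15, 6), (15, 7), (16, 0), (16, 1), (16, 2), (16, 3), (16, 4), (16, 5), (16, 6), (16, 7), (17, 0), (17, 1), (17, 2), (17, 3), (17, 4), (17, 5), (17, 6), (17, 7), (20, 0), (20, 1), (20, 2), (20, 3), (20, 4), (20, 5), (20, 6), (20, 7), (27, 0), (27, 1), (27, 2), (27, 3), (27, 4), (27, 5), (27, 6), (27, 7), (30, 0), (30, 1), (30, 2), (30, 3), (30, 4), (30, 5), (30, 6), (30, 7), (31, 0), (31, 1), (31, 2), (31, 3), (31, 4), (31, 5), (31, 6), (31, 7)]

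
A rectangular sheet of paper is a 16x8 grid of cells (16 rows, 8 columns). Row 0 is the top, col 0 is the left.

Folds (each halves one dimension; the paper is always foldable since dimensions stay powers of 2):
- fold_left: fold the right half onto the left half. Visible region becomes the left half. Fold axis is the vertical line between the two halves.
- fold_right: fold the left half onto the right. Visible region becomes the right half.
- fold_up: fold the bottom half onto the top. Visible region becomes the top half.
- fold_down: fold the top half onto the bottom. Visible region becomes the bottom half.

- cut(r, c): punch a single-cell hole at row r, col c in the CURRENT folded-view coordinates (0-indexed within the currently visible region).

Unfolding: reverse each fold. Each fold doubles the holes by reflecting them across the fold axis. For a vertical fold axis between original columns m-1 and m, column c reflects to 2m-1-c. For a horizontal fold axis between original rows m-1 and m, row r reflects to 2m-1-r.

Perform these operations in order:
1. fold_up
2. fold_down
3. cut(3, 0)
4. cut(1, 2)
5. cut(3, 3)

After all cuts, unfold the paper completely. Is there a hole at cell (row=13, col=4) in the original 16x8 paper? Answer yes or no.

Op 1 fold_up: fold axis h@8; visible region now rows[0,8) x cols[0,8) = 8x8
Op 2 fold_down: fold axis h@4; visible region now rows[4,8) x cols[0,8) = 4x8
Op 3 cut(3, 0): punch at orig (7,0); cuts so far [(7, 0)]; region rows[4,8) x cols[0,8) = 4x8
Op 4 cut(1, 2): punch at orig (5,2); cuts so far [(5, 2), (7, 0)]; region rows[4,8) x cols[0,8) = 4x8
Op 5 cut(3, 3): punch at orig (7,3); cuts so far [(5, 2), (7, 0), (7, 3)]; region rows[4,8) x cols[0,8) = 4x8
Unfold 1 (reflect across h@4): 6 holes -> [(0, 0), (0, 3), (2, 2), (5, 2), (7, 0), (7, 3)]
Unfold 2 (reflect across h@8): 12 holes -> [(0, 0), (0, 3), (2, 2), (5, 2), (7, 0), (7, 3), (8, 0), (8, 3), (10, 2), (13, 2), (15, 0), (15, 3)]
Holes: [(0, 0), (0, 3), (2, 2), (5, 2), (7, 0), (7, 3), (8, 0), (8, 3), (10, 2), (13, 2), (15, 0), (15, 3)]

Answer: no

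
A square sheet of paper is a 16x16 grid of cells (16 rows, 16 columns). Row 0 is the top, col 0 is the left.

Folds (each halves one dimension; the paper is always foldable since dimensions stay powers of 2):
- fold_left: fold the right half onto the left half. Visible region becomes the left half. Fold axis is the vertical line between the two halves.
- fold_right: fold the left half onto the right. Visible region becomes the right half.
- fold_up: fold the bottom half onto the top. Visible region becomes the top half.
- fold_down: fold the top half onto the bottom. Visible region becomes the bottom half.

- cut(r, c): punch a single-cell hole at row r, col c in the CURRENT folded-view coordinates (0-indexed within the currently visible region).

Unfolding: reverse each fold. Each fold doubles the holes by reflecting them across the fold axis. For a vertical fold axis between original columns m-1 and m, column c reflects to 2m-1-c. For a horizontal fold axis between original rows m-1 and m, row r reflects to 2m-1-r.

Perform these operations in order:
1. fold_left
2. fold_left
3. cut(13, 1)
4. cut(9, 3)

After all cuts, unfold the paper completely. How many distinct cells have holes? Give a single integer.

Answer: 8

Derivation:
Op 1 fold_left: fold axis v@8; visible region now rows[0,16) x cols[0,8) = 16x8
Op 2 fold_left: fold axis v@4; visible region now rows[0,16) x cols[0,4) = 16x4
Op 3 cut(13, 1): punch at orig (13,1); cuts so far [(13, 1)]; region rows[0,16) x cols[0,4) = 16x4
Op 4 cut(9, 3): punch at orig (9,3); cuts so far [(9, 3), (13, 1)]; region rows[0,16) x cols[0,4) = 16x4
Unfold 1 (reflect across v@4): 4 holes -> [(9, 3), (9, 4), (13, 1), (13, 6)]
Unfold 2 (reflect across v@8): 8 holes -> [(9, 3), (9, 4), (9, 11), (9, 12), (13, 1), (13, 6), (13, 9), (13, 14)]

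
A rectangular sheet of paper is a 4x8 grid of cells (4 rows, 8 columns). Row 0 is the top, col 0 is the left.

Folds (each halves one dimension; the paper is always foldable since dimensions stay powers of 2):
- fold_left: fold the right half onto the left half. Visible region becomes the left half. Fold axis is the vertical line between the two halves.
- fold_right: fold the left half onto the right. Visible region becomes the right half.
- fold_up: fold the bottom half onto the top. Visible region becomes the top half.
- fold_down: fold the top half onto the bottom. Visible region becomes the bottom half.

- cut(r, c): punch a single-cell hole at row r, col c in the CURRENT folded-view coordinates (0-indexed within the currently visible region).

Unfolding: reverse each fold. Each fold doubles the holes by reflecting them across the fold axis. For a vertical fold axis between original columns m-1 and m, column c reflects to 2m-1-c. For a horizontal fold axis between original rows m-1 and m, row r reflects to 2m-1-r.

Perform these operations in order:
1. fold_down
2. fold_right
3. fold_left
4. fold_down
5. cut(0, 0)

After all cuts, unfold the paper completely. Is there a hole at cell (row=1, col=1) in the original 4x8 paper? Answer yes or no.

Answer: no

Derivation:
Op 1 fold_down: fold axis h@2; visible region now rows[2,4) x cols[0,8) = 2x8
Op 2 fold_right: fold axis v@4; visible region now rows[2,4) x cols[4,8) = 2x4
Op 3 fold_left: fold axis v@6; visible region now rows[2,4) x cols[4,6) = 2x2
Op 4 fold_down: fold axis h@3; visible region now rows[3,4) x cols[4,6) = 1x2
Op 5 cut(0, 0): punch at orig (3,4); cuts so far [(3, 4)]; region rows[3,4) x cols[4,6) = 1x2
Unfold 1 (reflect across h@3): 2 holes -> [(2, 4), (3, 4)]
Unfold 2 (reflect across v@6): 4 holes -> [(2, 4), (2, 7), (3, 4), (3, 7)]
Unfold 3 (reflect across v@4): 8 holes -> [(2, 0), (2, 3), (2, 4), (2, 7), (3, 0), (3, 3), (3, 4), (3, 7)]
Unfold 4 (reflect across h@2): 16 holes -> [(0, 0), (0, 3), (0, 4), (0, 7), (1, 0), (1, 3), (1, 4), (1, 7), (2, 0), (2, 3), (2, 4), (2, 7), (3, 0), (3, 3), (3, 4), (3, 7)]
Holes: [(0, 0), (0, 3), (0, 4), (0, 7), (1, 0), (1, 3), (1, 4), (1, 7), (2, 0), (2, 3), (2, 4), (2, 7), (3, 0), (3, 3), (3, 4), (3, 7)]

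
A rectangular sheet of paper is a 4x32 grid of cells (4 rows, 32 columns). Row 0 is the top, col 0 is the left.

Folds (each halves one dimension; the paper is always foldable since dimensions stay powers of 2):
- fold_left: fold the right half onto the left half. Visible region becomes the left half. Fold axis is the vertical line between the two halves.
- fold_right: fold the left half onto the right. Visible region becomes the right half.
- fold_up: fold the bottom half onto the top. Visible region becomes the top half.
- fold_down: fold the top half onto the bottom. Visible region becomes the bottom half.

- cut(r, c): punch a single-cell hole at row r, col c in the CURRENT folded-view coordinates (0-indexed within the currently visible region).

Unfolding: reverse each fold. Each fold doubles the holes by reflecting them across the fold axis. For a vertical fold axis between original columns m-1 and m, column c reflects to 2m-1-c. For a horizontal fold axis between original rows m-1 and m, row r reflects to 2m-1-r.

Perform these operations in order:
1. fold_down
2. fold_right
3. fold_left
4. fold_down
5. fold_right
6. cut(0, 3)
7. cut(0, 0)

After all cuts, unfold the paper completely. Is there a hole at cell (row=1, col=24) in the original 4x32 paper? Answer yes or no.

Op 1 fold_down: fold axis h@2; visible region now rows[2,4) x cols[0,32) = 2x32
Op 2 fold_right: fold axis v@16; visible region now rows[2,4) x cols[16,32) = 2x16
Op 3 fold_left: fold axis v@24; visible region now rows[2,4) x cols[16,24) = 2x8
Op 4 fold_down: fold axis h@3; visible region now rows[3,4) x cols[16,24) = 1x8
Op 5 fold_right: fold axis v@20; visible region now rows[3,4) x cols[20,24) = 1x4
Op 6 cut(0, 3): punch at orig (3,23); cuts so far [(3, 23)]; region rows[3,4) x cols[20,24) = 1x4
Op 7 cut(0, 0): punch at orig (3,20); cuts so far [(3, 20), (3, 23)]; region rows[3,4) x cols[20,24) = 1x4
Unfold 1 (reflect across v@20): 4 holes -> [(3, 16), (3, 19), (3, 20), (3, 23)]
Unfold 2 (reflect across h@3): 8 holes -> [(2, 16), (2, 19), (2, 20), (2, 23), (3, 16), (3, 19), (3, 20), (3, 23)]
Unfold 3 (reflect across v@24): 16 holes -> [(2, 16), (2, 19), (2, 20), (2, 23), (2, 24), (2, 27), (2, 28), (2, 31), (3, 16), (3, 19), (3, 20), (3, 23), (3, 24), (3, 27), (3, 28), (3, 31)]
Unfold 4 (reflect across v@16): 32 holes -> [(2, 0), (2, 3), (2, 4), (2, 7), (2, 8), (2, 11), (2, 12), (2, 15), (2, 16), (2, 19), (2, 20), (2, 23), (2, 24), (2, 27), (2, 28), (2, 31), (3, 0), (3, 3), (3, 4), (3, 7), (3, 8), (3, 11), (3, 12), (3, 15), (3, 16), (3, 19), (3, 20), (3, 23), (3, 24), (3, 27), (3, 28), (3, 31)]
Unfold 5 (reflect across h@2): 64 holes -> [(0, 0), (0, 3), (0, 4), (0, 7), (0, 8), (0, 11), (0, 12), (0, 15), (0, 16), (0, 19), (0, 20), (0, 23), (0, 24), (0, 27), (0, 28), (0, 31), (1, 0), (1, 3), (1, 4), (1, 7), (1, 8), (1, 11), (1, 12), (1, 15), (1, 16), (1, 19), (1, 20), (1, 23), (1, 24), (1, 27), (1, 28), (1, 31), (2, 0), (2, 3), (2, 4), (2, 7), (2, 8), (2, 11), (2, 12), (2, 15), (2, 16), (2, 19), (2, 20), (2, 23), (2, 24), (2, 27), (2, 28), (2, 31), (3, 0), (3, 3), (3, 4), (3, 7), (3, 8), (3, 11), (3, 12), (3, 15), (3, 16), (3, 19), (3, 20), (3, 23), (3, 24), (3, 27), (3, 28), (3, 31)]
Holes: [(0, 0), (0, 3), (0, 4), (0, 7), (0, 8), (0, 11), (0, 12), (0, 15), (0, 16), (0, 19), (0, 20), (0, 23), (0, 24), (0, 27), (0, 28), (0, 31), (1, 0), (1, 3), (1, 4), (1, 7), (1, 8), (1, 11), (1, 12), (1, 15), (1, 16), (1, 19), (1, 20), (1, 23), (1, 24), (1, 27), (1, 28), (1, 31), (2, 0), (2, 3), (2, 4), (2, 7), (2, 8), (2, 11), (2, 12), (2, 15), (2, 16), (2, 19), (2, 20), (2, 23), (2, 24), (2, 27), (2, 28), (2, 31), (3, 0), (3, 3), (3, 4), (3, 7), (3, 8), (3, 11), (3, 12), (3, 15), (3, 16), (3, 19), (3, 20), (3, 23), (3, 24), (3, 27), (3, 28), (3, 31)]

Answer: yes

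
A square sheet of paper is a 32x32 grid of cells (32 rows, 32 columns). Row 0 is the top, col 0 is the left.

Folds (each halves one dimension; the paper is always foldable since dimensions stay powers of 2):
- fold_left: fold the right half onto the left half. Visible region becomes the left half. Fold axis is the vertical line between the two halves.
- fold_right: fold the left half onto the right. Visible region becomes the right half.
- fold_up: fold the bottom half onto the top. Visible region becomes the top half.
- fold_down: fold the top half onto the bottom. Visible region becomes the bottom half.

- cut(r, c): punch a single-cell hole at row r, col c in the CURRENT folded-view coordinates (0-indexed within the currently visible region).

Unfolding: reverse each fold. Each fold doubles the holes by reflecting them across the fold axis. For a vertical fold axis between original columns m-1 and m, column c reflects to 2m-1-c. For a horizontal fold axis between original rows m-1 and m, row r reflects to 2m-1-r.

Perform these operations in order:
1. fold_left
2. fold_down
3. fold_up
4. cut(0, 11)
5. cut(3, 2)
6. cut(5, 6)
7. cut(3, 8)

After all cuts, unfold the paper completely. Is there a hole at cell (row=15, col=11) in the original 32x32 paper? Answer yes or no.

Op 1 fold_left: fold axis v@16; visible region now rows[0,32) x cols[0,16) = 32x16
Op 2 fold_down: fold axis h@16; visible region now rows[16,32) x cols[0,16) = 16x16
Op 3 fold_up: fold axis h@24; visible region now rows[16,24) x cols[0,16) = 8x16
Op 4 cut(0, 11): punch at orig (16,11); cuts so far [(16, 11)]; region rows[16,24) x cols[0,16) = 8x16
Op 5 cut(3, 2): punch at orig (19,2); cuts so far [(16, 11), (19, 2)]; region rows[16,24) x cols[0,16) = 8x16
Op 6 cut(5, 6): punch at orig (21,6); cuts so far [(16, 11), (19, 2), (21, 6)]; region rows[16,24) x cols[0,16) = 8x16
Op 7 cut(3, 8): punch at orig (19,8); cuts so far [(16, 11), (19, 2), (19, 8), (21, 6)]; region rows[16,24) x cols[0,16) = 8x16
Unfold 1 (reflect across h@24): 8 holes -> [(16, 11), (19, 2), (19, 8), (21, 6), (26, 6), (28, 2), (28, 8), (31, 11)]
Unfold 2 (reflect across h@16): 16 holes -> [(0, 11), (3, 2), (3, 8), (5, 6), (10, 6), (12, 2), (12, 8), (15, 11), (16, 11), (19, 2), (19, 8), (21, 6), (26, 6), (28, 2), (28, 8), (31, 11)]
Unfold 3 (reflect across v@16): 32 holes -> [(0, 11), (0, 20), (3, 2), (3, 8), (3, 23), (3, 29), (5, 6), (5, 25), (10, 6), (10, 25), (12, 2), (12, 8), (12, 23), (12, 29), (15, 11), (15, 20), (16, 11), (16, 20), (19, 2), (19, 8), (19, 23), (19, 29), (21, 6), (21, 25), (26, 6), (26, 25), (28, 2), (28, 8), (28, 23), (28, 29), (31, 11), (31, 20)]
Holes: [(0, 11), (0, 20), (3, 2), (3, 8), (3, 23), (3, 29), (5, 6), (5, 25), (10, 6), (10, 25), (12, 2), (12, 8), (12, 23), (12, 29), (15, 11), (15, 20), (16, 11), (16, 20), (19, 2), (19, 8), (19, 23), (19, 29), (21, 6), (21, 25), (26, 6), (26, 25), (28, 2), (28, 8), (28, 23), (28, 29), (31, 11), (31, 20)]

Answer: yes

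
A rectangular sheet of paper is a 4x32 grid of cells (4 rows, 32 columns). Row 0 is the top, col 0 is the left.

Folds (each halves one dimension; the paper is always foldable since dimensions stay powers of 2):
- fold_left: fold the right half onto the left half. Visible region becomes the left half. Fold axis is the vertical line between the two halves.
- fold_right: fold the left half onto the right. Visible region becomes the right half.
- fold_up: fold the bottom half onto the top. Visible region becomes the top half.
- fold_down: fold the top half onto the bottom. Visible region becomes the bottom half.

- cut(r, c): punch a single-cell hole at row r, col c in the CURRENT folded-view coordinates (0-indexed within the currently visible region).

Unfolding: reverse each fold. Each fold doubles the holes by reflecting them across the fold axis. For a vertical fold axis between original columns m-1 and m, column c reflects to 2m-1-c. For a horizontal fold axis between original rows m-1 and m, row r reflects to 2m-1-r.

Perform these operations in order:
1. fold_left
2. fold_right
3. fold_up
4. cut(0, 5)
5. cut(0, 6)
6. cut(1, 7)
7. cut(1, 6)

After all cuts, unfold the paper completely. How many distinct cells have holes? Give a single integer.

Answer: 32

Derivation:
Op 1 fold_left: fold axis v@16; visible region now rows[0,4) x cols[0,16) = 4x16
Op 2 fold_right: fold axis v@8; visible region now rows[0,4) x cols[8,16) = 4x8
Op 3 fold_up: fold axis h@2; visible region now rows[0,2) x cols[8,16) = 2x8
Op 4 cut(0, 5): punch at orig (0,13); cuts so far [(0, 13)]; region rows[0,2) x cols[8,16) = 2x8
Op 5 cut(0, 6): punch at orig (0,14); cuts so far [(0, 13), (0, 14)]; region rows[0,2) x cols[8,16) = 2x8
Op 6 cut(1, 7): punch at orig (1,15); cuts so far [(0, 13), (0, 14), (1, 15)]; region rows[0,2) x cols[8,16) = 2x8
Op 7 cut(1, 6): punch at orig (1,14); cuts so far [(0, 13), (0, 14), (1, 14), (1, 15)]; region rows[0,2) x cols[8,16) = 2x8
Unfold 1 (reflect across h@2): 8 holes -> [(0, 13), (0, 14), (1, 14), (1, 15), (2, 14), (2, 15), (3, 13), (3, 14)]
Unfold 2 (reflect across v@8): 16 holes -> [(0, 1), (0, 2), (0, 13), (0, 14), (1, 0), (1, 1), (1, 14), (1, 15), (2, 0), (2, 1), (2, 14), (2, 15), (3, 1), (3, 2), (3, 13), (3, 14)]
Unfold 3 (reflect across v@16): 32 holes -> [(0, 1), (0, 2), (0, 13), (0, 14), (0, 17), (0, 18), (0, 29), (0, 30), (1, 0), (1, 1), (1, 14), (1, 15), (1, 16), (1, 17), (1, 30), (1, 31), (2, 0), (2, 1), (2, 14), (2, 15), (2, 16), (2, 17), (2, 30), (2, 31), (3, 1), (3, 2), (3, 13), (3, 14), (3, 17), (3, 18), (3, 29), (3, 30)]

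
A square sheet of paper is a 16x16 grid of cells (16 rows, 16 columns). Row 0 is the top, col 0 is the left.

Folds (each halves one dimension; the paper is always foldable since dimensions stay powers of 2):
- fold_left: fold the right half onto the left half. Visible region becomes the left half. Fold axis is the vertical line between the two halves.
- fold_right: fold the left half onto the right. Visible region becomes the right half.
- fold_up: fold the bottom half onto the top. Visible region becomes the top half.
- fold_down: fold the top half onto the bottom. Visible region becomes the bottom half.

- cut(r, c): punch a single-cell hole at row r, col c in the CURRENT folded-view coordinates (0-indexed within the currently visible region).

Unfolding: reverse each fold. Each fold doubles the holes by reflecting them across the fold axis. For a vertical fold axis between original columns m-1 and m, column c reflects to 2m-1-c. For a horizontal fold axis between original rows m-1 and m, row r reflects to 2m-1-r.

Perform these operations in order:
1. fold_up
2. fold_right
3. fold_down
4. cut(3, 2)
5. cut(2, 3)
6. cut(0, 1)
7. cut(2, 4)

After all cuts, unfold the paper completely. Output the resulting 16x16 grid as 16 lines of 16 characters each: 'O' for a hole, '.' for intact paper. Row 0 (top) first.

Op 1 fold_up: fold axis h@8; visible region now rows[0,8) x cols[0,16) = 8x16
Op 2 fold_right: fold axis v@8; visible region now rows[0,8) x cols[8,16) = 8x8
Op 3 fold_down: fold axis h@4; visible region now rows[4,8) x cols[8,16) = 4x8
Op 4 cut(3, 2): punch at orig (7,10); cuts so far [(7, 10)]; region rows[4,8) x cols[8,16) = 4x8
Op 5 cut(2, 3): punch at orig (6,11); cuts so far [(6, 11), (7, 10)]; region rows[4,8) x cols[8,16) = 4x8
Op 6 cut(0, 1): punch at orig (4,9); cuts so far [(4, 9), (6, 11), (7, 10)]; region rows[4,8) x cols[8,16) = 4x8
Op 7 cut(2, 4): punch at orig (6,12); cuts so far [(4, 9), (6, 11), (6, 12), (7, 10)]; region rows[4,8) x cols[8,16) = 4x8
Unfold 1 (reflect across h@4): 8 holes -> [(0, 10), (1, 11), (1, 12), (3, 9), (4, 9), (6, 11), (6, 12), (7, 10)]
Unfold 2 (reflect across v@8): 16 holes -> [(0, 5), (0, 10), (1, 3), (1, 4), (1, 11), (1, 12), (3, 6), (3, 9), (4, 6), (4, 9), (6, 3), (6, 4), (6, 11), (6, 12), (7, 5), (7, 10)]
Unfold 3 (reflect across h@8): 32 holes -> [(0, 5), (0, 10), (1, 3), (1, 4), (1, 11), (1, 12), (3, 6), (3, 9), (4, 6), (4, 9), (6, 3), (6, 4), (6, 11), (6, 12), (7, 5), (7, 10), (8, 5), (8, 10), (9, 3), (9, 4), (9, 11), (9, 12), (11, 6), (11, 9), (12, 6), (12, 9), (14, 3), (14, 4), (14, 11), (14, 12), (15, 5), (15, 10)]

Answer: .....O....O.....
...OO......OO...
................
......O..O......
......O..O......
................
...OO......OO...
.....O....O.....
.....O....O.....
...OO......OO...
................
......O..O......
......O..O......
................
...OO......OO...
.....O....O.....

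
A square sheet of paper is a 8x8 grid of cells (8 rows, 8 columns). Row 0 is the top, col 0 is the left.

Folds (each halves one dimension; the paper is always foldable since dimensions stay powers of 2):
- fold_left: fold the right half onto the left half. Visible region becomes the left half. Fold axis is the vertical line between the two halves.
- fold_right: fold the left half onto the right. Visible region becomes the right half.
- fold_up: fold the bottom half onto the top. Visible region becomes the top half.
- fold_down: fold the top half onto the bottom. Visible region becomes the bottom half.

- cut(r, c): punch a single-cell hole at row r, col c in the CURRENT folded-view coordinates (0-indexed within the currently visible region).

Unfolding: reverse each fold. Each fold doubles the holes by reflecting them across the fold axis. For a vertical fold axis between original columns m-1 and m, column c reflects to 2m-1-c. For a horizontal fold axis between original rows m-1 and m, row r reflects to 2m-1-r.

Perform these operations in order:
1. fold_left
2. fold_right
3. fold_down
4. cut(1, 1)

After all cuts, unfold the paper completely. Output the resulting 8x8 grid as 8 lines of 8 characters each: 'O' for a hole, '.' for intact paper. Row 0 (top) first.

Op 1 fold_left: fold axis v@4; visible region now rows[0,8) x cols[0,4) = 8x4
Op 2 fold_right: fold axis v@2; visible region now rows[0,8) x cols[2,4) = 8x2
Op 3 fold_down: fold axis h@4; visible region now rows[4,8) x cols[2,4) = 4x2
Op 4 cut(1, 1): punch at orig (5,3); cuts so far [(5, 3)]; region rows[4,8) x cols[2,4) = 4x2
Unfold 1 (reflect across h@4): 2 holes -> [(2, 3), (5, 3)]
Unfold 2 (reflect across v@2): 4 holes -> [(2, 0), (2, 3), (5, 0), (5, 3)]
Unfold 3 (reflect across v@4): 8 holes -> [(2, 0), (2, 3), (2, 4), (2, 7), (5, 0), (5, 3), (5, 4), (5, 7)]

Answer: ........
........
O..OO..O
........
........
O..OO..O
........
........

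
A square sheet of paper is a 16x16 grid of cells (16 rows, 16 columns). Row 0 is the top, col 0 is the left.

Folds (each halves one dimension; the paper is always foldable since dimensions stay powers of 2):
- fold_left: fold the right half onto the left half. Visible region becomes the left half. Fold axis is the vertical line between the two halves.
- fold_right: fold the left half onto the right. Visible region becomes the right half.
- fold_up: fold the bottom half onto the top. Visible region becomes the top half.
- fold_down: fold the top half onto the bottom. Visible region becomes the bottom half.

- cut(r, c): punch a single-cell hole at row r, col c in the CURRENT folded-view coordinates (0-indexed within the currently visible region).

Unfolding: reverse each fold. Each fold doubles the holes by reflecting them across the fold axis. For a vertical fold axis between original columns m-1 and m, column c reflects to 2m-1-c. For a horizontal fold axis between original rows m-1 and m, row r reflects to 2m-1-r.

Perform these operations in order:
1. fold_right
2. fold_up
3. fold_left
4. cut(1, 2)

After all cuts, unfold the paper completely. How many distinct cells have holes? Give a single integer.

Op 1 fold_right: fold axis v@8; visible region now rows[0,16) x cols[8,16) = 16x8
Op 2 fold_up: fold axis h@8; visible region now rows[0,8) x cols[8,16) = 8x8
Op 3 fold_left: fold axis v@12; visible region now rows[0,8) x cols[8,12) = 8x4
Op 4 cut(1, 2): punch at orig (1,10); cuts so far [(1, 10)]; region rows[0,8) x cols[8,12) = 8x4
Unfold 1 (reflect across v@12): 2 holes -> [(1, 10), (1, 13)]
Unfold 2 (reflect across h@8): 4 holes -> [(1, 10), (1, 13), (14, 10), (14, 13)]
Unfold 3 (reflect across v@8): 8 holes -> [(1, 2), (1, 5), (1, 10), (1, 13), (14, 2), (14, 5), (14, 10), (14, 13)]

Answer: 8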